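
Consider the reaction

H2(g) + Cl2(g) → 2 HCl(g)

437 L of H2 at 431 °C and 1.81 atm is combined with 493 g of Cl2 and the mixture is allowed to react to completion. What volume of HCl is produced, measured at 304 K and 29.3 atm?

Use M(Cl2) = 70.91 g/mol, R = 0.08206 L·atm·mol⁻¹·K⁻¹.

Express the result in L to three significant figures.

n(H2) = PV/RT = (1.81 × 437) / (0.08206 × 704.15) = 13.69 mol
n(Cl2) = 493 / 70.91 = 6.952 mol
For 13.69 mol H2, stoichiometry requires (1/1) × 13.69 = 13.69 mol Cl2; 6.952 mol is available, so Cl2 is limiting.
n(HCl) = (2/1) × 6.952 = 13.90 mol
V(HCl) = nRT/P = 13.90 × 0.08206 × 304 / 29.3 = 11.83 L

11.8 L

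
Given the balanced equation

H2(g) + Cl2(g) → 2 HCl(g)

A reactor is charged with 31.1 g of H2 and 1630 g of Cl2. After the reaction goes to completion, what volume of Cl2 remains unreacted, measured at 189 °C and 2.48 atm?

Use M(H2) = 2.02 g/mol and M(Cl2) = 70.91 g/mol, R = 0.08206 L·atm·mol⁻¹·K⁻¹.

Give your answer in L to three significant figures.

n(H2) = 31.1 / 2.02 = 15.40 mol
n(Cl2) = 1630 / 70.91 = 22.99 mol
For 15.40 mol H2, stoichiometry requires (1/1) × 15.40 = 15.40 mol Cl2; 22.99 mol is available, so H2 is limiting.
n(Cl2) consumed = (1/1) × 15.40 = 15.40 mol; remaining = 22.99 − 15.40 = 7.590 mol
V(Cl2) = nRT/P = 7.590 × 0.08206 × 462.15 / 2.48 = 116.1 L

116 L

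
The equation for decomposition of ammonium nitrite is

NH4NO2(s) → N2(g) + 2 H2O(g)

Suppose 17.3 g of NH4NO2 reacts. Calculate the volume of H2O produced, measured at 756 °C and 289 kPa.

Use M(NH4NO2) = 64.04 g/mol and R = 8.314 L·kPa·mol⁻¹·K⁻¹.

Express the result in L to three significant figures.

16.0 L

n(NH4NO2) = 17.30 / 64.04 = 0.2701 mol
n(H2O) = (2/1) × 0.2701 = 0.5402 mol
V = nRT/P = 0.5402 × 8.314 × 1029.15 / 289 = 15.99 L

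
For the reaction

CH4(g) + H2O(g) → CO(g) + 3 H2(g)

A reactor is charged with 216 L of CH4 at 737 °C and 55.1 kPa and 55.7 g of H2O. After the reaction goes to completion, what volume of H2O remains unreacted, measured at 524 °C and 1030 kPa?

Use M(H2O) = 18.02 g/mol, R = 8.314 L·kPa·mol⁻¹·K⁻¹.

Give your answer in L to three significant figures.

10.8 L

n(CH4) = PV/RT = (55.1 × 216) / (8.314 × 1010.15) = 1.417 mol
n(H2O) = 55.7 / 18.02 = 3.091 mol
For 1.417 mol CH4, stoichiometry requires (1/1) × 1.417 = 1.417 mol H2O; 3.091 mol is available, so CH4 is limiting.
n(H2O) consumed = (1/1) × 1.417 = 1.417 mol; remaining = 3.091 − 1.417 = 1.674 mol
V(H2O) = nRT/P = 1.674 × 8.314 × 797.15 / 1030 = 10.77 L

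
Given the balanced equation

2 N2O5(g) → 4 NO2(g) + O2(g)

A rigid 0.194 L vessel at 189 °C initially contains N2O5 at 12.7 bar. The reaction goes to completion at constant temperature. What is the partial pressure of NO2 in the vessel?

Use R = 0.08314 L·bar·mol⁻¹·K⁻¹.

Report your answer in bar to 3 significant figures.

25.4 bar

n(N2O5)₀ = PV/RT = (12.7 × 0.194) / (0.08314 × 462.15) = 0.06412 mol
n(NO2) = (4/2) × 0.06412 = 0.1282 mol
P(NO2) = nRT/V = 0.1282 × 0.08314 × 462.15 / 0.194 = 25.39 bar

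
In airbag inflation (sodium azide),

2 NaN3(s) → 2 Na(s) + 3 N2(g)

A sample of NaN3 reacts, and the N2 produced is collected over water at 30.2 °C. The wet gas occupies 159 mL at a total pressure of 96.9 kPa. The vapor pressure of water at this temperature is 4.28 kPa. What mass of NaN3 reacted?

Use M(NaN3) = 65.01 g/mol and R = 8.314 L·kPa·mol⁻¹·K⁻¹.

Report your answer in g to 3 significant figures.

0.253 g

P(N2) = 96.9 − 4.28 = 92.62 kPa
n(N2) = PV/RT = (92.62 × 0.1590) / (8.314 × 303.35) = 0.005839 mol
n(NaN3) = (2/3) × 0.005839 = 0.003893 mol
m(NaN3) = 0.003893 × 65.01 = 0.2531 g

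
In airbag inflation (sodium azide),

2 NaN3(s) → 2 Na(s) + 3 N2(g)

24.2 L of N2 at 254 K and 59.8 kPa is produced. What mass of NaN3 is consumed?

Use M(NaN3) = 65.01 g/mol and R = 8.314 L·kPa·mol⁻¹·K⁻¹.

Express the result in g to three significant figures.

29.7 g

n(N2) = PV/RT = (59.8 × 24.2) / (8.314 × 254) = 0.6853 mol
n(NaN3) = (2/3) × 0.6853 = 0.4569 mol
m(NaN3) = 0.4569 × 65.01 = 29.70 g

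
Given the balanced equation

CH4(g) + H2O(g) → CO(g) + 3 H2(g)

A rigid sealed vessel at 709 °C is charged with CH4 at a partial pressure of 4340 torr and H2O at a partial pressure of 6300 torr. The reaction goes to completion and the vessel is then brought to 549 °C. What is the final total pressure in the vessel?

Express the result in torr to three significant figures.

16200 torr

Because the vessel is rigid and T is held at 709 °C, work the stoichiometry in partial pressures (P_i = n_iRT/V).
P(H2O) required for 4340 torr of CH4 = (1/1) × 4340 = 4340 torr; available 6300 torr, so CH4 is limiting.
P(H2O) remaining = 6300 − (1/1) × 4340 = 1960 torr
P(gaseous products) = (1+3)/1 × 4340 = 17360 torr
P_total at 709 °C = 1960 + 17360 = 19320 torr
Scaling to 549 °C: P = 19320 × 822.15/982.15 = 16170 torr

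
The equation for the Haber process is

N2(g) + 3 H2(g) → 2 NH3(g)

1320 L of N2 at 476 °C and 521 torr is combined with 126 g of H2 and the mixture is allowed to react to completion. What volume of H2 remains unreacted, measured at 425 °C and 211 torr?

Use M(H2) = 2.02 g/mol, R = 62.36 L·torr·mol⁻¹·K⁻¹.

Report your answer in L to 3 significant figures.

3760 L

n(N2) = PV/RT = (521 × 1320) / (62.36 × 749.15) = 14.72 mol
n(H2) = 126 / 2.02 = 62.38 mol
For 14.72 mol N2, stoichiometry requires (3/1) × 14.72 = 44.16 mol H2; 62.38 mol is available, so N2 is limiting.
n(H2) consumed = (3/1) × 14.72 = 44.16 mol; remaining = 62.38 − 44.16 = 18.22 mol
V(H2) = nRT/P = 18.22 × 62.36 × 698.15 / 211 = 3759 L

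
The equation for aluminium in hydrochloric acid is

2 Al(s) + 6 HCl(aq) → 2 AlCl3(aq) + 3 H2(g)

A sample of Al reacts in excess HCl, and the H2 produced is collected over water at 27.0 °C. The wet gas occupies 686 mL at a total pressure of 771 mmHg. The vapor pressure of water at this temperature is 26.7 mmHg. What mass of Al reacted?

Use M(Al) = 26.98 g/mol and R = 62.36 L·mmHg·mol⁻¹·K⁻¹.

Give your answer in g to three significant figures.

P(H2) = 771 − 26.7 = 744.3 mmHg
n(H2) = PV/RT = (744.3 × 0.6860) / (62.36 × 300.15) = 0.02728 mol
n(Al) = (2/3) × 0.02728 = 0.01819 mol
m(Al) = 0.01819 × 26.98 = 0.4908 g

0.491 g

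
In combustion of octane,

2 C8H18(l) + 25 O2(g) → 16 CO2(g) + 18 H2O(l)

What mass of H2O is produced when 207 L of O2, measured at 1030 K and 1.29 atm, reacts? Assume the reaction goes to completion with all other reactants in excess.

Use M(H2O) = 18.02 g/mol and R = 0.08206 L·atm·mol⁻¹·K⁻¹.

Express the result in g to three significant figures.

n(O2) = PV/RT = (1.29 × 207) / (0.08206 × 1030) = 3.159 mol
n(H2O) = (18/25) × 3.159 = 2.274 mol
m(H2O) = 2.274 × 18.02 = 40.98 g

41.0 g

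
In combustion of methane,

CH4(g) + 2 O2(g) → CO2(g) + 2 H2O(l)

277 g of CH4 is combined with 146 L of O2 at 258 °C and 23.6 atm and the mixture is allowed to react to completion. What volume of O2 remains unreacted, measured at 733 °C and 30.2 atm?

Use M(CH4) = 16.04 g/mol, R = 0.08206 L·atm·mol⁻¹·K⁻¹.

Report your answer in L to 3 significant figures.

122 L

n(CH4) = 277 / 16.04 = 17.27 mol
n(O2) = PV/RT = (23.6 × 146) / (0.08206 × 531.15) = 79.05 mol
For 17.27 mol CH4, stoichiometry requires (2/1) × 17.27 = 34.54 mol O2; 79.05 mol is available, so CH4 is limiting.
n(O2) consumed = (2/1) × 17.27 = 34.54 mol; remaining = 79.05 − 34.54 = 44.51 mol
V(O2) = nRT/P = 44.51 × 0.08206 × 1006.15 / 30.2 = 121.7 L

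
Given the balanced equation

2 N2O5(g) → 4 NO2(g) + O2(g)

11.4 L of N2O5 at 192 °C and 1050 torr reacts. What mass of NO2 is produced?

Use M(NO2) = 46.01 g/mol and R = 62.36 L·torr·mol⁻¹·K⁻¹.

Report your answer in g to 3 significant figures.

n(N2O5) = PV/RT = (1050 × 11.4) / (62.36 × 465.15) = 0.4127 mol
n(NO2) = (4/2) × 0.4127 = 0.8254 mol
m(NO2) = 0.8254 × 46.01 = 37.98 g

38.0 g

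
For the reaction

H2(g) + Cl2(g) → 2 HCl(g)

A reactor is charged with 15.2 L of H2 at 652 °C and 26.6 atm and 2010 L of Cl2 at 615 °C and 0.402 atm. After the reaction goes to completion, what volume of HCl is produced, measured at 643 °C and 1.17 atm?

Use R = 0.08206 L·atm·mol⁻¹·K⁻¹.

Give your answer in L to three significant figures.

n(H2) = PV/RT = (26.6 × 15.2) / (0.08206 × 925.15) = 5.326 mol
n(Cl2) = PV/RT = (0.402 × 2010) / (0.08206 × 888.15) = 11.09 mol
For 5.326 mol H2, stoichiometry requires (1/1) × 5.326 = 5.326 mol Cl2; 11.09 mol is available, so H2 is limiting.
n(HCl) = (2/1) × 5.326 = 10.65 mol
V(HCl) = nRT/P = 10.65 × 0.08206 × 916.15 / 1.17 = 684.3 L

684 L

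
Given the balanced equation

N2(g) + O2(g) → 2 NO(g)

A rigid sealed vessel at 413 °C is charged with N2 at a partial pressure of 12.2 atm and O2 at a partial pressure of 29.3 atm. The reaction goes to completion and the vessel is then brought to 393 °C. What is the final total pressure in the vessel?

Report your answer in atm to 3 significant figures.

At constant V, partial pressures at 413 °C are proportional to moles, so apply stoichiometry directly to pressures.
P(O2) required for 12.2 atm of N2 = (1/1) × 12.2 = 12.20 atm; available 29.3 atm, so N2 is limiting.
P(O2) remaining = 29.3 − (1/1) × 12.2 = 17.10 atm
P(gaseous products) = (2)/1 × 12.2 = 24.40 atm
P_total at 413 °C = 17.10 + 24.40 = 41.50 atm
Scaling to 393 °C: P = 41.50 × 666.15/686.15 = 40.29 atm

40.3 atm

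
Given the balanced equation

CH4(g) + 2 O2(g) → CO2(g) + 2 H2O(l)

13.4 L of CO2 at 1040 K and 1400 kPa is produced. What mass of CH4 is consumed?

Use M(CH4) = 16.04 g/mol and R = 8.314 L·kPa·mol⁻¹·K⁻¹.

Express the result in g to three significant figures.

n(CO2) = PV/RT = (1400 × 13.4) / (8.314 × 1040) = 2.170 mol
n(CH4) = (1/1) × 2.170 = 2.170 mol
m(CH4) = 2.170 × 16.04 = 34.81 g

34.8 g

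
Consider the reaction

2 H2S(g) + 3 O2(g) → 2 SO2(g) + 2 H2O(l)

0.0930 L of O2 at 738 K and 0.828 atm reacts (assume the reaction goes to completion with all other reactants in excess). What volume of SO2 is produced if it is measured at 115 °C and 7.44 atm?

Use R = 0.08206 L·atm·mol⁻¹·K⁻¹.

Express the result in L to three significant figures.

0.00363 L

n(O2) = PV/RT = (0.828 × 0.0930) / (0.08206 × 738) = 0.001272 mol
n(SO2) = (2/3) × 0.001272 = 0.0008480 mol
V = nRT/P = 0.0008480 × 0.08206 × 388.15 / 7.44 = 0.003630 L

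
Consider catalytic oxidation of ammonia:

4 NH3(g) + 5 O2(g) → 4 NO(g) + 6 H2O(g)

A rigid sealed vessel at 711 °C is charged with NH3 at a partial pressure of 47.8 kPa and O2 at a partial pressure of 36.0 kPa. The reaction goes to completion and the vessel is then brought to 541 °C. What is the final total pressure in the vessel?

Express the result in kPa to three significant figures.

With V and T fixed, P_i ∝ n_i, so the mole ratios apply directly to partial pressures at 711 °C.
P(O2) required for 47.8 kPa of NH3 = (5/4) × 47.8 = 59.75 kPa; available 36.0 kPa, so O2 is limiting.
P(NH3) remaining = 47.8 − (4/5) × 36.0 = 19.00 kPa
P(gaseous products) = (4+6)/5 × 36.0 = 72.00 kPa
P_total at 711 °C = 19.00 + 72.00 = 91.00 kPa
Scaling to 541 °C: P = 91.00 × 814.15/984.15 = 75.28 kPa

75.3 kPa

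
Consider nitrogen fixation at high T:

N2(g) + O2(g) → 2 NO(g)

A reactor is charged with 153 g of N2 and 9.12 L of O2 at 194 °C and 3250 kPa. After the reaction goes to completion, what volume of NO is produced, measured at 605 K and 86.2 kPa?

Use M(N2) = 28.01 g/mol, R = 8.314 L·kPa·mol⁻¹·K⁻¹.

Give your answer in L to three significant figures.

637 L

n(N2) = 153 / 28.01 = 5.462 mol
n(O2) = PV/RT = (3250 × 9.12) / (8.314 × 467.15) = 7.632 mol
For 5.462 mol N2, stoichiometry requires (1/1) × 5.462 = 5.462 mol O2; 7.632 mol is available, so N2 is limiting.
n(NO) = (2/1) × 5.462 = 10.92 mol
V(NO) = nRT/P = 10.92 × 8.314 × 605 / 86.2 = 637.2 L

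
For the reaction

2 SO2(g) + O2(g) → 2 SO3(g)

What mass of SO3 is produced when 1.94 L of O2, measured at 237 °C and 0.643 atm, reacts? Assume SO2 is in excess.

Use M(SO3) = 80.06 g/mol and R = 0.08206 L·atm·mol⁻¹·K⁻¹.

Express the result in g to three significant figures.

n(O2) = PV/RT = (0.643 × 1.94) / (0.08206 × 510.15) = 0.02980 mol
n(SO3) = (2/1) × 0.02980 = 0.05960 mol
m(SO3) = 0.05960 × 80.06 = 4.772 g

4.77 g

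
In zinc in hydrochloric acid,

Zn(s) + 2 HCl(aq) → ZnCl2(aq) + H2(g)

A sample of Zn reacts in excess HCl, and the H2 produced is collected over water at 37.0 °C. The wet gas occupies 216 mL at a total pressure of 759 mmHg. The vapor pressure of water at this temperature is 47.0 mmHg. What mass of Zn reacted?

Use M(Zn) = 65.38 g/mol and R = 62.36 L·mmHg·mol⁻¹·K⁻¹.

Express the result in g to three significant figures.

0.520 g

P(H2) = 759 − 47.0 = 712.0 mmHg
n(H2) = PV/RT = (712.0 × 0.2160) / (62.36 × 310.15) = 0.007952 mol
n(Zn) = (1/1) × 0.007952 = 0.007952 mol
m(Zn) = 0.007952 × 65.38 = 0.5199 g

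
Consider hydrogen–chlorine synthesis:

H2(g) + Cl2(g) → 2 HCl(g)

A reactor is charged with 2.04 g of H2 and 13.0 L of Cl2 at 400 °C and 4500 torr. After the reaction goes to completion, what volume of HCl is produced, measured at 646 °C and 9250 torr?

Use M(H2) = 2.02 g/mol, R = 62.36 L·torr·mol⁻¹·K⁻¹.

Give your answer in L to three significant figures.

12.5 L

n(H2) = 2.04 / 2.02 = 1.010 mol
n(Cl2) = PV/RT = (4500 × 13.0) / (62.36 × 673.15) = 1.394 mol
For 1.010 mol H2, stoichiometry requires (1/1) × 1.010 = 1.010 mol Cl2; 1.394 mol is available, so H2 is limiting.
n(HCl) = (2/1) × 1.010 = 2.020 mol
V(HCl) = nRT/P = 2.020 × 62.36 × 919.15 / 9250 = 12.52 L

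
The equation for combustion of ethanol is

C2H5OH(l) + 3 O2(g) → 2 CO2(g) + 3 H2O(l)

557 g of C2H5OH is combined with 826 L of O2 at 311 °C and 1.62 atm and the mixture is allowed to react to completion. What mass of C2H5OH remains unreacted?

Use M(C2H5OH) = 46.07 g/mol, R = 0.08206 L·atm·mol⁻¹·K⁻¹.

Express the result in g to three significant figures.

n(C2H5OH) = 557 / 46.07 = 12.09 mol
n(O2) = PV/RT = (1.62 × 826) / (0.08206 × 584.15) = 27.92 mol
For 12.09 mol C2H5OH, stoichiometry requires (3/1) × 12.09 = 36.27 mol O2; 27.92 mol is available, so O2 is limiting.
n(C2H5OH) consumed = (1/3) × 27.92 = 9.307 mol; remaining = 12.09 − 9.307 = 2.783 mol
m(C2H5OH) = 2.783 × 46.07 = 128.2 g

128 g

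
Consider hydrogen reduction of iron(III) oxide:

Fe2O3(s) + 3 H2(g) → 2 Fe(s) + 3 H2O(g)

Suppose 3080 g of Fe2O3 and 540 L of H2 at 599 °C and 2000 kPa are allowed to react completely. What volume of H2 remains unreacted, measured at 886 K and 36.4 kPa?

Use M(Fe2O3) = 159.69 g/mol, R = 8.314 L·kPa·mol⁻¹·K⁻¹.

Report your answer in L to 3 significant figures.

n(Fe2O3) = 3080 / 159.69 = 19.29 mol
n(H2) = PV/RT = (2000 × 540) / (8.314 × 872.15) = 148.9 mol
For 19.29 mol Fe2O3, stoichiometry requires (3/1) × 19.29 = 57.87 mol H2; 148.9 mol is available, so Fe2O3 is limiting.
n(H2) consumed = (3/1) × 19.29 = 57.87 mol; remaining = 148.9 − 57.87 = 91.03 mol
V(H2) = nRT/P = 91.03 × 8.314 × 886 / 36.4 = 18420 L

18400 L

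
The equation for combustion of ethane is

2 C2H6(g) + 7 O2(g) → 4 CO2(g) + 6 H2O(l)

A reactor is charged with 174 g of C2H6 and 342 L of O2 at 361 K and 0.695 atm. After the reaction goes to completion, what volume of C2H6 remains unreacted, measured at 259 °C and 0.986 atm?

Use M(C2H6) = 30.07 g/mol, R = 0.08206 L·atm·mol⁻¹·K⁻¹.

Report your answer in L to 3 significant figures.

n(C2H6) = 174 / 30.07 = 5.786 mol
n(O2) = PV/RT = (0.695 × 342) / (0.08206 × 361) = 8.024 mol
For 5.786 mol C2H6, stoichiometry requires (7/2) × 5.786 = 20.25 mol O2; 8.024 mol is available, so O2 is limiting.
n(C2H6) consumed = (2/7) × 8.024 = 2.293 mol; remaining = 5.786 − 2.293 = 3.493 mol
V(C2H6) = nRT/P = 3.493 × 0.08206 × 532.15 / 0.986 = 154.7 L

155 L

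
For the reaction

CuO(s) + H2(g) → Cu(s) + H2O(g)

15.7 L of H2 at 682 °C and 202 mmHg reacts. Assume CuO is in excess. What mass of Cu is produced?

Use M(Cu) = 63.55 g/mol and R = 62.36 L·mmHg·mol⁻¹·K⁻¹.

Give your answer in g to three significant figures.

3.38 g

n(H2) = PV/RT = (202 × 15.7) / (62.36 × 955.15) = 0.05324 mol
n(Cu) = (1/1) × 0.05324 = 0.05324 mol
m(Cu) = 0.05324 × 63.55 = 3.383 g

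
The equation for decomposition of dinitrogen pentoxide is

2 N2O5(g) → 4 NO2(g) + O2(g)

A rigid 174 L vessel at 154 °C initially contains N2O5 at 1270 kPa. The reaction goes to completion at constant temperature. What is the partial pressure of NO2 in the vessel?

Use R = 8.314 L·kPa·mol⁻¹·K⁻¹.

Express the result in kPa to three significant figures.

n(N2O5)₀ = PV/RT = (1270 × 174) / (8.314 × 427.15) = 62.22 mol
n(NO2) = (4/2) × 62.22 = 124.4 mol
P(NO2) = nRT/V = 124.4 × 8.314 × 427.15 / 174 = 2539 kPa

2540 kPa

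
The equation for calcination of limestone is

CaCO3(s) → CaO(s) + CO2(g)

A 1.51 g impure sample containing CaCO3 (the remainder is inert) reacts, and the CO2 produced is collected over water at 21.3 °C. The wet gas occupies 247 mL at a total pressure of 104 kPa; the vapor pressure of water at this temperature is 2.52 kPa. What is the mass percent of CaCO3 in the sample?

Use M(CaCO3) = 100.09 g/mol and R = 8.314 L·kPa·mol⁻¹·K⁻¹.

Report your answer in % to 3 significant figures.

67.9 %

P(CO2) = 104 − 2.52 = 101.5 kPa
n(CO2) = PV/RT = (101.5 × 0.2470) / (8.314 × 294.45) = 0.01024 mol
n(CaCO3) = (1/1) × 0.01024 = 0.01024 mol
m(CaCO3) = 0.01024 × 100.09 = 1.025 g
%CaCO3 = 1.025 / 1.51 × 100 = 67.88%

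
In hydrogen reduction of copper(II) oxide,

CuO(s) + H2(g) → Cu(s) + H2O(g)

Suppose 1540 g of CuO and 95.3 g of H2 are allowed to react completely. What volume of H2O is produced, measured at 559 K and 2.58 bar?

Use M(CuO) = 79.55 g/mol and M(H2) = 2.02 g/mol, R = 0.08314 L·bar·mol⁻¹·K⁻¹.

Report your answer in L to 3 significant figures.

n(CuO) = 1540 / 79.55 = 19.36 mol
n(H2) = 95.3 / 2.02 = 47.18 mol
For 19.36 mol CuO, stoichiometry requires (1/1) × 19.36 = 19.36 mol H2; 47.18 mol is available, so CuO is limiting.
n(H2O) = (1/1) × 19.36 = 19.36 mol
V(H2O) = nRT/P = 19.36 × 0.08314 × 559 / 2.58 = 348.7 L

349 L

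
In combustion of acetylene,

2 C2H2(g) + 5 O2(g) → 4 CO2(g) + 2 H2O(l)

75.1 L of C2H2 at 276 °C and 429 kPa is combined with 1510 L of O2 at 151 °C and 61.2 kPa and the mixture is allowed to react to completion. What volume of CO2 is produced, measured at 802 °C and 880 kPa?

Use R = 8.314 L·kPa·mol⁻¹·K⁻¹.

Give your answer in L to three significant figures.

143 L

n(C2H2) = PV/RT = (429 × 75.1) / (8.314 × 549.15) = 7.057 mol
n(O2) = PV/RT = (61.2 × 1510) / (8.314 × 424.15) = 26.21 mol
For 7.057 mol C2H2, stoichiometry requires (5/2) × 7.057 = 17.64 mol O2; 26.21 mol is available, so C2H2 is limiting.
n(CO2) = (4/2) × 7.057 = 14.11 mol
V(CO2) = nRT/P = 14.11 × 8.314 × 1075.15 / 880 = 143.3 L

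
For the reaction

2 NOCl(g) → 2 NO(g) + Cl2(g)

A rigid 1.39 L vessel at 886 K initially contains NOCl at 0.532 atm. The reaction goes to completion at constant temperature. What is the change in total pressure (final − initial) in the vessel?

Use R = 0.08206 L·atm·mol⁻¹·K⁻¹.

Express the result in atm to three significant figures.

0.266 atm

At constant T and V, P ∝ n(gas): 2 mol gas → 3 mol gas.
P_final = (3/2) × 0.532 = 0.7980 atm; ΔP = 0.7980 − 0.532 = 0.2660 atm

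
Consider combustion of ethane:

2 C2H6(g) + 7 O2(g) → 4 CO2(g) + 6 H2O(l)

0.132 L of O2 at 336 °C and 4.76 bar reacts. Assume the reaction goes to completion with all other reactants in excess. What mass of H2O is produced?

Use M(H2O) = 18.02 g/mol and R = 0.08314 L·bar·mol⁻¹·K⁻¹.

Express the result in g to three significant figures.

0.192 g

n(O2) = PV/RT = (4.76 × 0.132) / (0.08314 × 609.15) = 0.01241 mol
n(H2O) = (6/7) × 0.01241 = 0.01064 mol
m(H2O) = 0.01064 × 18.02 = 0.1917 g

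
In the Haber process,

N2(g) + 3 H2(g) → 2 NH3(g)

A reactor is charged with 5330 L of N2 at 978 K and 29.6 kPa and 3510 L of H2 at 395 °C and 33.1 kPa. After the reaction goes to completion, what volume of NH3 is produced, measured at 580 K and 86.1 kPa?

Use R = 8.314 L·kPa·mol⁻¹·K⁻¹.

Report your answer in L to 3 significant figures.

781 L

n(N2) = PV/RT = (29.6 × 5330) / (8.314 × 978) = 19.40 mol
n(H2) = PV/RT = (33.1 × 3510) / (8.314 × 668.15) = 20.91 mol
For 19.40 mol N2, stoichiometry requires (3/1) × 19.40 = 58.20 mol H2; 20.91 mol is available, so H2 is limiting.
n(NH3) = (2/3) × 20.91 = 13.94 mol
V(NH3) = nRT/P = 13.94 × 8.314 × 580 / 86.1 = 780.7 L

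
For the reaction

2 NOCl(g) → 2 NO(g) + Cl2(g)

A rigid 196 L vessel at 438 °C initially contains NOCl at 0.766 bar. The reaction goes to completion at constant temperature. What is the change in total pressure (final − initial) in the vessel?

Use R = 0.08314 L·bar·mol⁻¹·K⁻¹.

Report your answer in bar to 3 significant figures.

Rigid vessel, constant T ⇒ P scales with total gas moles (2 → 3).
P_final = (3/2) × 0.766 = 1.149 bar; ΔP = 1.149 − 0.766 = 0.3830 bar

0.383 bar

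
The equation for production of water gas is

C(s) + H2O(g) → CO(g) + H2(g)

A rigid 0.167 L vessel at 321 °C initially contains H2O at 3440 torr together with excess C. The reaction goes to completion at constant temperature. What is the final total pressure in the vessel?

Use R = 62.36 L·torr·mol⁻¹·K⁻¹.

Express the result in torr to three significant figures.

At constant T and V, P ∝ n(gas): 1 mol gas → 2 mol gas.
P_final = (2/1) × 3440 = 6880 torr

6880 torr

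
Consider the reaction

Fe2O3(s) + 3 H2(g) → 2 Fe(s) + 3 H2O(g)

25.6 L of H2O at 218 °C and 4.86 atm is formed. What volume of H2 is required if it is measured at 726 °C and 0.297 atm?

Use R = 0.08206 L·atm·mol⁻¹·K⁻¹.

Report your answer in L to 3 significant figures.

852 L

n(H2O) = PV/RT = (4.86 × 25.6) / (0.08206 × 491.15) = 3.087 mol
n(H2) = (3/3) × 3.087 = 3.087 mol
V = nRT/P = 3.087 × 0.08206 × 999.15 / 0.297 = 852.2 L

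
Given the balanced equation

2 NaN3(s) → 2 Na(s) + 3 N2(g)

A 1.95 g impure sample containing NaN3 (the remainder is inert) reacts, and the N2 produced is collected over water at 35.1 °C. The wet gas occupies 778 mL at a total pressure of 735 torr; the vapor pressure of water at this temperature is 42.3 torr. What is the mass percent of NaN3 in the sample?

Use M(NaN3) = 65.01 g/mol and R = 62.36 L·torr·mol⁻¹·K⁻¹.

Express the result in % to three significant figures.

P(N2) = 735 − 42.3 = 692.7 torr
n(N2) = PV/RT = (692.7 × 0.7780) / (62.36 × 308.25) = 0.02804 mol
n(NaN3) = (2/3) × 0.02804 = 0.01869 mol
m(NaN3) = 0.01869 × 65.01 = 1.215 g
%NaN3 = 1.215 / 1.95 × 100 = 62.31%

62.3 %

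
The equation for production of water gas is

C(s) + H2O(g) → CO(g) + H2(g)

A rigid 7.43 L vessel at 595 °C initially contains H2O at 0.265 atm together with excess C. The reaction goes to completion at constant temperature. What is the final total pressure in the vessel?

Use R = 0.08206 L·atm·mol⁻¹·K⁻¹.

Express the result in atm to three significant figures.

0.530 atm

Since T and V are fixed, P_final/P_initial = n_final/n_initial = 2/1.
P_final = (2/1) × 0.265 = 0.5300 atm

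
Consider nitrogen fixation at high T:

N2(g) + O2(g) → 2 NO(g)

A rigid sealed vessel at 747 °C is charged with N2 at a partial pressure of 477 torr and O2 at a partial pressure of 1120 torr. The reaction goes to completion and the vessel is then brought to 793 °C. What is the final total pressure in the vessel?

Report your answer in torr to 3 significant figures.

Because the vessel is rigid and T is held at 747 °C, work the stoichiometry in partial pressures (P_i = n_iRT/V).
P(O2) required for 477 torr of N2 = (1/1) × 477 = 477.0 torr; available 1120 torr, so N2 is limiting.
P(O2) remaining = 1120 − (1/1) × 477 = 643.0 torr
P(gaseous products) = (2)/1 × 477 = 954.0 torr
P_total at 747 °C = 643.0 + 954.0 = 1597 torr
Scaling to 793 °C: P = 1597 × 1066.15/1020.15 = 1669 torr

1670 torr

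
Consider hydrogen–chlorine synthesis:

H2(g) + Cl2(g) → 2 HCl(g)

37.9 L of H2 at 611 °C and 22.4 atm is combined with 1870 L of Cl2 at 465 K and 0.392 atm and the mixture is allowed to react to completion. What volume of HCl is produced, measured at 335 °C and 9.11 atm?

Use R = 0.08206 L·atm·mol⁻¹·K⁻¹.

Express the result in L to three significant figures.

n(H2) = PV/RT = (22.4 × 37.9) / (0.08206 × 884.15) = 11.70 mol
n(Cl2) = PV/RT = (0.392 × 1870) / (0.08206 × 465) = 19.21 mol
For 11.70 mol H2, stoichiometry requires (1/1) × 11.70 = 11.70 mol Cl2; 19.21 mol is available, so H2 is limiting.
n(HCl) = (2/1) × 11.70 = 23.40 mol
V(HCl) = nRT/P = 23.40 × 0.08206 × 608.15 / 9.11 = 128.2 L

128 L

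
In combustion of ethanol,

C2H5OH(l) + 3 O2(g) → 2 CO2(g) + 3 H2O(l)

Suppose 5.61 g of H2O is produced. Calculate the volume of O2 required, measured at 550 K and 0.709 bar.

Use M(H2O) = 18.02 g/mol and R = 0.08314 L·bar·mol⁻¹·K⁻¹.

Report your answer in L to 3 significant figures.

20.1 L

n(H2O) = 5.610 / 18.02 = 0.3113 mol
n(O2) = (3/3) × 0.3113 = 0.3113 mol
V = nRT/P = 0.3113 × 0.08314 × 550 / 0.709 = 20.08 L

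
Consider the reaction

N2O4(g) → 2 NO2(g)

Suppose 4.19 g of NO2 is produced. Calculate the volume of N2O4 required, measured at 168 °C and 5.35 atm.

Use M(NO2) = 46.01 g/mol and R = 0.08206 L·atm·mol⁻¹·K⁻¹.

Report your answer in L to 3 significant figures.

0.308 L

n(NO2) = 4.190 / 46.01 = 0.09107 mol
n(N2O4) = (1/2) × 0.09107 = 0.04553 mol
V = nRT/P = 0.04553 × 0.08206 × 441.15 / 5.35 = 0.3081 L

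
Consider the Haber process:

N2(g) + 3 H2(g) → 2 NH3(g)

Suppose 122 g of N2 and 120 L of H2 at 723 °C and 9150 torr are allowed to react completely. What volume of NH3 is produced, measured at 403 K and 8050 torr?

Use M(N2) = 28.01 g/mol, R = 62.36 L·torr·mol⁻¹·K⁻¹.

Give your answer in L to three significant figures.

n(N2) = 122 / 28.01 = 4.356 mol
n(H2) = PV/RT = (9150 × 120) / (62.36 × 996.15) = 17.68 mol
For 4.356 mol N2, stoichiometry requires (3/1) × 4.356 = 13.07 mol H2; 17.68 mol is available, so N2 is limiting.
n(NH3) = (2/1) × 4.356 = 8.712 mol
V(NH3) = nRT/P = 8.712 × 62.36 × 403 / 8050 = 27.20 L

27.2 L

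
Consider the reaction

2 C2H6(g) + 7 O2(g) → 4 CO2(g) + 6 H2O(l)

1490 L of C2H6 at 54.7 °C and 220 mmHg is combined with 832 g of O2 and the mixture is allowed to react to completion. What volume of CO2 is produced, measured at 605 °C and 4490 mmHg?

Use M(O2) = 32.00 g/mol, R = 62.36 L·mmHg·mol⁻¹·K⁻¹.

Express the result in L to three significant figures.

n(C2H6) = PV/RT = (220 × 1490) / (62.36 × 327.85) = 16.03 mol
n(O2) = 832 / 32.00 = 26.00 mol
For 16.03 mol C2H6, stoichiometry requires (7/2) × 16.03 = 56.11 mol O2; 26.00 mol is available, so O2 is limiting.
n(CO2) = (4/7) × 26.00 = 14.86 mol
V(CO2) = nRT/P = 14.86 × 62.36 × 878.15 / 4490 = 181.2 L

181 L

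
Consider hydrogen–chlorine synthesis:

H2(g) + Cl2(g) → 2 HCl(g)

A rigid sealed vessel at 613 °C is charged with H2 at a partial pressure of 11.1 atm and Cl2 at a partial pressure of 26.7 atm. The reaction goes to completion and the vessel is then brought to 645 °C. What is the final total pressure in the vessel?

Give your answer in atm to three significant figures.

39.2 atm

With V and T fixed, P_i ∝ n_i, so the mole ratios apply directly to partial pressures at 613 °C.
P(Cl2) required for 11.1 atm of H2 = (1/1) × 11.1 = 11.10 atm; available 26.7 atm, so H2 is limiting.
P(Cl2) remaining = 26.7 − (1/1) × 11.1 = 15.60 atm
P(gaseous products) = (2)/1 × 11.1 = 22.20 atm
P_total at 613 °C = 15.60 + 22.20 = 37.80 atm
Scaling to 645 °C: P = 37.80 × 918.15/886.15 = 39.17 atm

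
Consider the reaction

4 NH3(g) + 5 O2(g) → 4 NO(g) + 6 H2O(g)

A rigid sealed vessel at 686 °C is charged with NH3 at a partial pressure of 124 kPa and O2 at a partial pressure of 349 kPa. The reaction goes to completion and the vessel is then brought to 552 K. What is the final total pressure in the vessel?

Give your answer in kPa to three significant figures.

Because the vessel is rigid and T is held at 686 °C, work the stoichiometry in partial pressures (P_i = n_iRT/V).
P(O2) required for 124 kPa of NH3 = (5/4) × 124 = 155.0 kPa; available 349 kPa, so NH3 is limiting.
P(O2) remaining = 349 − (5/4) × 124 = 194.0 kPa
P(gaseous products) = (4+6)/4 × 124 = 310.0 kPa
P_total at 686 °C = 194.0 + 310.0 = 504.0 kPa
Scaling to 552 K: P = 504.0 × 552/959.15 = 290.1 kPa

290 kPa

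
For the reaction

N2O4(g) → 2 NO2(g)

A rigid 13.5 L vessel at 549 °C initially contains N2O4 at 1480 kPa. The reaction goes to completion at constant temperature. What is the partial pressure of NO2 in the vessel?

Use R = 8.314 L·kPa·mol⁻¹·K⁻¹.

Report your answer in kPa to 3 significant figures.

2960 kPa

n(N2O4)₀ = PV/RT = (1480 × 13.5) / (8.314 × 822.15) = 2.923 mol
n(NO2) = (2/1) × 2.923 = 5.846 mol
P(NO2) = nRT/V = 5.846 × 8.314 × 822.15 / 13.5 = 2960 kPa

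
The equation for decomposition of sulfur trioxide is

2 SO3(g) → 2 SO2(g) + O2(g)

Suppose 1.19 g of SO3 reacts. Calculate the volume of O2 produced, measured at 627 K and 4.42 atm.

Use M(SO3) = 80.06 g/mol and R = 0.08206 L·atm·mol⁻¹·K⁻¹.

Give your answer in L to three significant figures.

n(SO3) = 1.190 / 80.06 = 0.01486 mol
n(O2) = (1/2) × 0.01486 = 0.007430 mol
V = nRT/P = 0.007430 × 0.08206 × 627 / 4.42 = 0.08649 L

0.0865 L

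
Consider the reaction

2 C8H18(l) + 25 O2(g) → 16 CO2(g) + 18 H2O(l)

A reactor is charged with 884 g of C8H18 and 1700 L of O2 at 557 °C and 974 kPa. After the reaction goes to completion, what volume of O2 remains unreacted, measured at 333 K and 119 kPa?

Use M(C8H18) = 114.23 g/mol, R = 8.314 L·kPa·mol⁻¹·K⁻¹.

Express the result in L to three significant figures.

n(C8H18) = 884 / 114.23 = 7.739 mol
n(O2) = PV/RT = (974 × 1700) / (8.314 × 830.15) = 239.9 mol
For 7.739 mol C8H18, stoichiometry requires (25/2) × 7.739 = 96.74 mol O2; 239.9 mol is available, so C8H18 is limiting.
n(O2) consumed = (25/2) × 7.739 = 96.74 mol; remaining = 239.9 − 96.74 = 143.2 mol
V(O2) = nRT/P = 143.2 × 8.314 × 333 / 119 = 3332 L

3330 L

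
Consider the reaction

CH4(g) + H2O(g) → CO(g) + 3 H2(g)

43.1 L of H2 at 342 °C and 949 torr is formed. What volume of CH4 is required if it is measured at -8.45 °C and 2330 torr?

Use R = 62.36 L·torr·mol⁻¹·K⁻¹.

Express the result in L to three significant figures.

n(H2) = PV/RT = (949 × 43.1) / (62.36 × 615.15) = 1.066 mol
n(CH4) = (1/3) × 1.066 = 0.3553 mol
V = nRT/P = 0.3553 × 62.36 × 264.7 / 2330 = 2.517 L

2.52 L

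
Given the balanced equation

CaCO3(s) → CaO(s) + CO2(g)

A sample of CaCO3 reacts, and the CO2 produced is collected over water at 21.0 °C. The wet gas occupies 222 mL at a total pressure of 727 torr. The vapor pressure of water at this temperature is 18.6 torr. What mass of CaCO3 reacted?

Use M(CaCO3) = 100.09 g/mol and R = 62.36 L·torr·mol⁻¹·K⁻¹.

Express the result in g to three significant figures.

P(CO2) = 727 − 18.6 = 708.4 torr
n(CO2) = PV/RT = (708.4 × 0.2220) / (62.36 × 294.15) = 0.008573 mol
n(CaCO3) = (1/1) × 0.008573 = 0.008573 mol
m(CaCO3) = 0.008573 × 100.09 = 0.8581 g

0.858 g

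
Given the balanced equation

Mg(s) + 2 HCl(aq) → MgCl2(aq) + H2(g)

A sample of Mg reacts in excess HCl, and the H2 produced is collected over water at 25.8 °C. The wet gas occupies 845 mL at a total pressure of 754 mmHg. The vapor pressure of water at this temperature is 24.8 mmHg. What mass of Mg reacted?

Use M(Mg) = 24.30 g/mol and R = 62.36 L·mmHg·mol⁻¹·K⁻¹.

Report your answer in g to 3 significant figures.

0.803 g

P(H2) = 754 − 24.8 = 729.2 mmHg
n(H2) = PV/RT = (729.2 × 0.8450) / (62.36 × 298.95) = 0.03305 mol
n(Mg) = (1/1) × 0.03305 = 0.03305 mol
m(Mg) = 0.03305 × 24.30 = 0.8031 g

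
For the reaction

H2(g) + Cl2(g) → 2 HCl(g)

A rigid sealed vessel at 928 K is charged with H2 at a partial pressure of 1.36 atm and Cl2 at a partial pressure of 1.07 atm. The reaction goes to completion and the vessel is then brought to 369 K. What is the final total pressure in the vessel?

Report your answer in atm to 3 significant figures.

0.966 atm

With V and T fixed, P_i ∝ n_i, so the mole ratios apply directly to partial pressures at 928 K.
P(Cl2) required for 1.36 atm of H2 = (1/1) × 1.36 = 1.360 atm; available 1.07 atm, so Cl2 is limiting.
P(H2) remaining = 1.36 − (1/1) × 1.07 = 0.2900 atm
P(gaseous products) = (2)/1 × 1.07 = 2.140 atm
P_total at 928 K = 0.2900 + 2.140 = 2.430 atm
Scaling to 369 K: P = 2.430 × 369/928 = 0.9662 atm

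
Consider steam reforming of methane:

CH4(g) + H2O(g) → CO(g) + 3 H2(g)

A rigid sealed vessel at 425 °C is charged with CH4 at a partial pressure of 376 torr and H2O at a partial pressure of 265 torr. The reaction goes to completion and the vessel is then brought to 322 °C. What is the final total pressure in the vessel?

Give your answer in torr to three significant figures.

Because the vessel is rigid and T is held at 425 °C, work the stoichiometry in partial pressures (P_i = n_iRT/V).
P(H2O) required for 376 torr of CH4 = (1/1) × 376 = 376.0 torr; available 265 torr, so H2O is limiting.
P(CH4) remaining = 376 − (1/1) × 265 = 111.0 torr
P(gaseous products) = (1+3)/1 × 265 = 1060 torr
P_total at 425 °C = 111.0 + 1060 = 1171 torr
Scaling to 322 °C: P = 1171 × 595.15/698.15 = 998.2 torr

998 torr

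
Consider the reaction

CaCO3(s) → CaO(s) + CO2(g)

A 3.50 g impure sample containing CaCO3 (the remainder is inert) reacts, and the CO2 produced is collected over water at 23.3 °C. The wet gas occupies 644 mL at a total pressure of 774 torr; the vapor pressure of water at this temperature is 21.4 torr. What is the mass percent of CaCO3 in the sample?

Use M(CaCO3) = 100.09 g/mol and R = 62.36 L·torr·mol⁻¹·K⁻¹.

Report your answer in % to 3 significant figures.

75.0 %

P(CO2) = 774 − 21.4 = 752.6 torr
n(CO2) = PV/RT = (752.6 × 0.6440) / (62.36 × 296.45) = 0.02622 mol
n(CaCO3) = (1/1) × 0.02622 = 0.02622 mol
m(CaCO3) = 0.02622 × 100.09 = 2.624 g
%CaCO3 = 2.624 / 3.50 × 100 = 74.97%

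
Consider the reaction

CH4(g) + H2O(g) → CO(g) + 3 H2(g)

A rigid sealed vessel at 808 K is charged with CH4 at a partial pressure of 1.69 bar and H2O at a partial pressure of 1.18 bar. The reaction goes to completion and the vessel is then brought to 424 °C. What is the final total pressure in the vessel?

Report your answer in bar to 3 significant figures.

4.51 bar

At constant V, partial pressures at 808 K are proportional to moles, so apply stoichiometry directly to pressures.
P(H2O) required for 1.69 bar of CH4 = (1/1) × 1.69 = 1.690 bar; available 1.18 bar, so H2O is limiting.
P(CH4) remaining = 1.69 − (1/1) × 1.18 = 0.5100 bar
P(gaseous products) = (1+3)/1 × 1.18 = 4.720 bar
P_total at 808 K = 0.5100 + 4.720 = 5.230 bar
Scaling to 424 °C: P = 5.230 × 697.15/808 = 4.512 bar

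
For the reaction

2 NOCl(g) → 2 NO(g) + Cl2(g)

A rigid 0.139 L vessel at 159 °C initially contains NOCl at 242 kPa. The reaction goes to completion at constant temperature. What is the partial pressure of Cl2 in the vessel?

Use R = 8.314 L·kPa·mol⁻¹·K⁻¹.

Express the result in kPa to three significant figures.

121 kPa

n(NOCl)₀ = PV/RT = (242 × 0.139) / (8.314 × 432.15) = 0.009362 mol
n(Cl2) = (1/2) × 0.009362 = 0.004681 mol
P(Cl2) = nRT/V = 0.004681 × 8.314 × 432.15 / 0.139 = 121.0 kPa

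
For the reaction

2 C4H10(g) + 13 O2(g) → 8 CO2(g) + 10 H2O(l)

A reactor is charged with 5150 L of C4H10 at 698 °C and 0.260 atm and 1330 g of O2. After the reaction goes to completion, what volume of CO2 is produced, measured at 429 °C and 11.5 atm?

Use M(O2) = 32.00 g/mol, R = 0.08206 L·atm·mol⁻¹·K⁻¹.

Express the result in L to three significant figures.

n(C4H10) = PV/RT = (0.260 × 5150) / (0.08206 × 971.15) = 16.80 mol
n(O2) = 1330 / 32.00 = 41.56 mol
For 16.80 mol C4H10, stoichiometry requires (13/2) × 16.80 = 109.2 mol O2; 41.56 mol is available, so O2 is limiting.
n(CO2) = (8/13) × 41.56 = 25.58 mol
V(CO2) = nRT/P = 25.58 × 0.08206 × 702.15 / 11.5 = 128.2 L

128 L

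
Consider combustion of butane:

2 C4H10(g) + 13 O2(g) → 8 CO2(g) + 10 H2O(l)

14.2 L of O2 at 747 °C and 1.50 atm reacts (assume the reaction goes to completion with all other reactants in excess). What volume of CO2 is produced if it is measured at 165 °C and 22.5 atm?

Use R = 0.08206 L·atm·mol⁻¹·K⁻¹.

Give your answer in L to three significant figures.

0.250 L

n(O2) = PV/RT = (1.50 × 14.2) / (0.08206 × 1020.15) = 0.2544 mol
n(CO2) = (8/13) × 0.2544 = 0.1566 mol
V = nRT/P = 0.1566 × 0.08206 × 438.15 / 22.5 = 0.2502 L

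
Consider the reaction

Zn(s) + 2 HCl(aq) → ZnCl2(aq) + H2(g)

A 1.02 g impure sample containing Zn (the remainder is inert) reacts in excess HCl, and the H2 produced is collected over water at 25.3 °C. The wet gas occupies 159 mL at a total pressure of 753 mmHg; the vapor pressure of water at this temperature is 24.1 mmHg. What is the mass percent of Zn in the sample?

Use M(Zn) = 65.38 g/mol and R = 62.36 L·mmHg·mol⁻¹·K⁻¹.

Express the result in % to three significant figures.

P(H2) = 753 − 24.1 = 728.9 mmHg
n(H2) = PV/RT = (728.9 × 0.1590) / (62.36 × 298.45) = 0.006227 mol
n(Zn) = (1/1) × 0.006227 = 0.006227 mol
m(Zn) = 0.006227 × 65.38 = 0.4071 g
%Zn = 0.4071 / 1.02 × 100 = 39.91%

39.9 %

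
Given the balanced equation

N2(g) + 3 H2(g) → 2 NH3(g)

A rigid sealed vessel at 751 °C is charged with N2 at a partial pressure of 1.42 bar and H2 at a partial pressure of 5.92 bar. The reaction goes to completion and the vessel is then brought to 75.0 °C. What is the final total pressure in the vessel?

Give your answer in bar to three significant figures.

1.53 bar

Because the vessel is rigid and T is held at 751 °C, work the stoichiometry in partial pressures (P_i = n_iRT/V).
P(H2) required for 1.42 bar of N2 = (3/1) × 1.42 = 4.260 bar; available 5.92 bar, so N2 is limiting.
P(H2) remaining = 5.92 − (3/1) × 1.42 = 1.660 bar
P(gaseous products) = (2)/1 × 1.42 = 2.840 bar
P_total at 751 °C = 1.660 + 2.840 = 4.500 bar
Scaling to 75.0 °C: P = 4.500 × 348.15/1024.15 = 1.530 bar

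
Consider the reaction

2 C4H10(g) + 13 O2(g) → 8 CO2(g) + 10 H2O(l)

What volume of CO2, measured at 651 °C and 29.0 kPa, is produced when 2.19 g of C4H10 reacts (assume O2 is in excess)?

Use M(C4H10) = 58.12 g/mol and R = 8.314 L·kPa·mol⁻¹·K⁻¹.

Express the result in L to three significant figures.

39.9 L

n(C4H10) = 2.190 / 58.12 = 0.03768 mol
n(CO2) = (8/2) × 0.03768 = 0.1507 mol
V = nRT/P = 0.1507 × 8.314 × 924.15 / 29.0 = 39.93 L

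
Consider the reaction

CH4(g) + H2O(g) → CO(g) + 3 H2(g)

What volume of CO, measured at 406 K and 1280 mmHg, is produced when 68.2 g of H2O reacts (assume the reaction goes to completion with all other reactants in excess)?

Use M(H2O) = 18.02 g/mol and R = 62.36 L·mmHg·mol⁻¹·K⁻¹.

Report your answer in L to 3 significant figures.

74.9 L

n(H2O) = 68.20 / 18.02 = 3.785 mol
n(CO) = (1/1) × 3.785 = 3.785 mol
V = nRT/P = 3.785 × 62.36 × 406 / 1280 = 74.87 L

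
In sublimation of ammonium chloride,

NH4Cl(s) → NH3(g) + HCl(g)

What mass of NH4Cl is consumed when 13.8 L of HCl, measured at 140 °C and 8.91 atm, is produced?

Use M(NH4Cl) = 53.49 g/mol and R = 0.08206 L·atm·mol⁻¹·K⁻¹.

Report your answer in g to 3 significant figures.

194 g

n(HCl) = PV/RT = (8.91 × 13.8) / (0.08206 × 413.15) = 3.627 mol
n(NH4Cl) = (1/1) × 3.627 = 3.627 mol
m(NH4Cl) = 3.627 × 53.49 = 194.0 g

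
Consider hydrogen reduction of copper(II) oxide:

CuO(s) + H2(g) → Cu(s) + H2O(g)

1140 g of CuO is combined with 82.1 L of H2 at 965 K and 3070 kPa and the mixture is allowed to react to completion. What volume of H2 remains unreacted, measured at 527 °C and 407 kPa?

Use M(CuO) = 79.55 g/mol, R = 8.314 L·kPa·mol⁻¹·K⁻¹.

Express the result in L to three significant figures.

279 L

n(CuO) = 1140 / 79.55 = 14.33 mol
n(H2) = PV/RT = (3070 × 82.1) / (8.314 × 965) = 31.42 mol
For 14.33 mol CuO, stoichiometry requires (1/1) × 14.33 = 14.33 mol H2; 31.42 mol is available, so CuO is limiting.
n(H2) consumed = (1/1) × 14.33 = 14.33 mol; remaining = 31.42 − 14.33 = 17.09 mol
V(H2) = nRT/P = 17.09 × 8.314 × 800.15 / 407 = 279.3 L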